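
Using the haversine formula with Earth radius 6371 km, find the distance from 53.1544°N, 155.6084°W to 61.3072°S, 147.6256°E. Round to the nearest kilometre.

Δλ = 147.6256 − -155.6084 = 303.2340°; wrapped into (−180°, 180°]: -56.7660°.
Δφ = -61.3072 − 53.1544 = -114.4616°.
a = sin²(Δφ/2) + cos φ₁ · cos φ₂ · sin²(Δλ/2) = 0.772100.
c = 2·atan2(√a, √(1−a)) = 2.14623 rad → d = 6371·c ≈ 13673.64 km.

13674 km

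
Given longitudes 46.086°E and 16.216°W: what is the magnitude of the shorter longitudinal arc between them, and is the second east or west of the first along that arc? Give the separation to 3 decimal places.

62.302° west

Raw difference: -16.216 − 46.086 = -62.302°.
Normalise into (−180°, 180°]: -62.302° stays -62.302°.
Negative ⇒ the second point lies to the west; separation 62.302°.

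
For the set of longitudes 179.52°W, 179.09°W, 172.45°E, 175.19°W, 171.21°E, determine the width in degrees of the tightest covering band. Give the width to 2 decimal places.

Sort the longitudes: -179.52°, -179.09°, -175.19°, +171.21°, +172.45°.
Eastward gaps between consecutive values (wrapping around): 0.43°, 3.90°, 346.40°, 1.24°, 8.03°.
Largest gap = 346.40° ⇒ minimal covering band is its complement: 360° − 346.40° = 13.60°.
Band runs from +171.21° eastward to -175.19°, crossing the antimeridian.

13.60°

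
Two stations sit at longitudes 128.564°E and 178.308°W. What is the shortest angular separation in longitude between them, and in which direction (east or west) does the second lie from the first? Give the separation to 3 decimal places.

53.128° east

Raw difference: -178.308 − 128.564 = -306.872°.
Normalise into (−180°, 180°]: -306.872° + 360° = 53.128°.
Positive ⇒ the second point lies to the east; separation 53.128°.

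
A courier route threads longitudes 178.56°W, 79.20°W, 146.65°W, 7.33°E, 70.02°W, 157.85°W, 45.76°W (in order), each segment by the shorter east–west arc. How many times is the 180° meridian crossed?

0

Leg 1: -178.56° → -79.20°, shortest Δλ = 99.36° (east) — does not cross 180°.
Leg 2: -79.20° → -146.65°, shortest Δλ = -67.45° (west) — does not cross 180°.
Leg 3: -146.65° → +7.33°, shortest Δλ = 153.98° (east) — does not cross 180°.
Leg 4: +7.33° → -70.02°, shortest Δλ = -77.35° (west) — does not cross 180°.
Leg 5: -70.02° → -157.85°, shortest Δλ = -87.83° (west) — does not cross 180°.
Leg 6: -157.85° → -45.76°, shortest Δλ = 112.09° (east) — does not cross 180°.
Total crossings: 0.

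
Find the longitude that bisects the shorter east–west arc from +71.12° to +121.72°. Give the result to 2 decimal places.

Signed shortest Δλ from +71.12° to +121.72° is +50.60°.
Midpoint longitude = +71.12° + (+50.60°)/2 = +71.12° + 25.30° = +96.42°.

+96.42°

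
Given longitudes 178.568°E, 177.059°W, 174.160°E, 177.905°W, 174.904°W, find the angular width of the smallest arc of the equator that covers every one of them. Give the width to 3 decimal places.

Sort the longitudes: -177.905°, -177.059°, -174.904°, +174.160°, +178.568°.
Eastward gaps between consecutive values (wrapping around): 0.846°, 2.155°, 349.064°, 4.408°, 3.527°.
Largest gap = 349.064° ⇒ minimal covering band is its complement: 360° − 349.064° = 10.936°.
Band runs from +174.160° eastward to -174.904°, crossing the antimeridian.

10.936°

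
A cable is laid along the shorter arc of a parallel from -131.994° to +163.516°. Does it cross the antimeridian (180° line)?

Naïve |163.516 − -131.994| = 295.51° > 180°, so the shorter arc goes the other way round — across 180°.
Signed shortest Δλ = ((163.516 − -131.994 + 180) mod 360) − 180 = -64.49°.
Going west by 64.49° from -131.994° passes through 180° before reaching +163.516°.

Yes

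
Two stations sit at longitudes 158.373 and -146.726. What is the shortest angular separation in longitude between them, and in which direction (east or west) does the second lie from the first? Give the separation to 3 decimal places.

Raw difference: -146.726 − 158.373 = -305.099°.
Normalise into (−180°, 180°]: -305.099° + 360° = 54.901°.
Positive ⇒ the second point lies to the east; separation 54.901°.

54.901° east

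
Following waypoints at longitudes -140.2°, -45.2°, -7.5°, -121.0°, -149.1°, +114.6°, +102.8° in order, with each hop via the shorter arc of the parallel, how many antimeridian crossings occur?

Leg 1: -140.2° → -45.2°, shortest Δλ = 95.0° (east) — does not cross 180°.
Leg 2: -45.2° → -7.5°, shortest Δλ = 37.7° (east) — does not cross 180°.
Leg 3: -7.5° → -121.0°, shortest Δλ = -113.5° (west) — does not cross 180°.
Leg 4: -121.0° → -149.1°, shortest Δλ = -28.1° (west) — does not cross 180°.
Leg 5: -149.1° → +114.6°, shortest Δλ = -96.3° (west) — crosses 180°.
Leg 6: +114.6° → +102.8°, shortest Δλ = -11.8° (west) — does not cross 180°.
Total crossings: 1.

1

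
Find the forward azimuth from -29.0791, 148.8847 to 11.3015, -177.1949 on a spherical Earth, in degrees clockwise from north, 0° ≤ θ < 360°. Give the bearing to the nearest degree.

Δλ = -177.1949 − 148.8847 = -326.0796°; wrapped into (−180°, 180°]: 33.9204°.
θ = atan2( sin Δλ · cos φ₂ , cos φ₁ · sin φ₂ − sin φ₁ · cos φ₂ · cos Δλ )
  = atan2(0.54722, 0.56675) = 43.995° → normalised to [0°, 360°): 43.995°.

44°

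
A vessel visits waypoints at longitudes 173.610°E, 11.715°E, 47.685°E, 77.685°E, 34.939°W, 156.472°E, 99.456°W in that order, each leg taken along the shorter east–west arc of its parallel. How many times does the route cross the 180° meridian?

Leg 1: +173.610° → +11.715°, shortest Δλ = -161.895° (west) — does not cross 180°.
Leg 2: +11.715° → +47.685°, shortest Δλ = 35.97° (east) — does not cross 180°.
Leg 3: +47.685° → +77.685°, shortest Δλ = 30.0° (east) — does not cross 180°.
Leg 4: +77.685° → -34.939°, shortest Δλ = -112.624° (west) — does not cross 180°.
Leg 5: -34.939° → +156.472°, shortest Δλ = -168.589° (west) — crosses 180°.
Leg 6: +156.472° → -99.456°, shortest Δλ = 104.072° (east) — crosses 180°.
Total crossings: 2.

2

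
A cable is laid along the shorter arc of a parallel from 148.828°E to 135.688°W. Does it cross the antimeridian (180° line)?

Naïve |-135.688 − 148.828| = 284.516° > 180°, so the shorter arc goes the other way round — across 180°.
Signed shortest Δλ = ((-135.688 − 148.828 + 180) mod 360) − 180 = 75.484°.
Going east by 75.484° from +148.828° passes through 180° before reaching -135.688°.

Yes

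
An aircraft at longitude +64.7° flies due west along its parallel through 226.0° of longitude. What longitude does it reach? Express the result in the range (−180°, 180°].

Start at +64.7°; shift −226.0° → -161.3°.
-161.3° already lies in (−180°, 180°].

-161.3°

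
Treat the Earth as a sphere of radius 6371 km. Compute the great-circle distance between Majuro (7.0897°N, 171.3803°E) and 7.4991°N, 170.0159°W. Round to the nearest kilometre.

Δλ = -170.0159 − 171.3803 = -341.3962°; wrapped into (−180°, 180°]: 18.6038°.
Δφ = 7.4991 − 7.0897 = 0.4094°.
a = sin²(Δφ/2) + cos φ₁ · cos φ₂ · sin²(Δλ/2) = 0.025718.
c = 2·atan2(√a, √(1−a)) = 0.32213 rad → d = 6371·c ≈ 2052.26 km.

2052 km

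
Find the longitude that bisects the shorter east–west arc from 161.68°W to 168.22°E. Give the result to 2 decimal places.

176.73°W

Signed shortest Δλ from -161.68° to +168.22° is -30.10°.
Midpoint longitude = -161.68° + (-30.10°)/2 = -161.68° − 15.05° = -176.73°.
(The naïve average (-161.68 + +168.22)/2 = 3.27° is on the wrong side of the globe.)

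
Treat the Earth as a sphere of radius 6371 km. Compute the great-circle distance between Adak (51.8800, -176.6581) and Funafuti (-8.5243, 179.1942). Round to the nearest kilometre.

6728 km

Δλ = 179.1942 − -176.6581 = 355.8523°; wrapped into (−180°, 180°]: -4.1477°.
Δφ = -8.5243 − 51.8800 = -60.4043°.
a = sin²(Δφ/2) + cos φ₁ · cos φ₂ · sin²(Δλ/2) = 0.253861.
c = 2·atan2(√a, √(1−a)) = 1.05609 rad → d = 6371·c ≈ 6728.36 km.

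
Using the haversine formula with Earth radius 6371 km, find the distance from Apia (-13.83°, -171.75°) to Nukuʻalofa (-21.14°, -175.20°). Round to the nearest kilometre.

Δλ = -175.20 − -171.75 = -3.45°.
Δφ = -21.14 − -13.83 = -7.31°.
a = sin²(Δφ/2) + cos φ₁ · cos φ₂ · sin²(Δλ/2) = 0.004885.
c = 2·atan2(√a, √(1−a)) = 0.13989 rad → d = 6371·c ≈ 891.26 km.

891 km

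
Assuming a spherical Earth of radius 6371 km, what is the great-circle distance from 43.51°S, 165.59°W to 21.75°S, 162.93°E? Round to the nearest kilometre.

Δλ = 162.93 − -165.59 = 328.52°; wrapped into (−180°, 180°]: -31.48°.
Δφ = -21.75 − -43.51 = 21.76°.
a = sin²(Δφ/2) + cos φ₁ · cos φ₂ · sin²(Δλ/2) = 0.085199.
c = 2·atan2(√a, √(1−a)) = 0.59240 rad → d = 6371·c ≈ 3774.18 km.

3774 km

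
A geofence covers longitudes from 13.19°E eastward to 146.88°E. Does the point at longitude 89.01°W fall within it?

No

Band width going east from +13.19° to +146.88°: ((146.88 − 13.19) mod 360) = 133.69°.
Offset of -89.01° east of the west edge: ((-89.01 − 13.19) mod 360) = 257.80°.
257.80° > 133.69° ⇒ outside.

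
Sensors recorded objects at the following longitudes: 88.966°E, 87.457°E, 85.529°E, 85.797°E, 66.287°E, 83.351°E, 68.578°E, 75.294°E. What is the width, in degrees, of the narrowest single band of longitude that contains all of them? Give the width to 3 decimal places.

22.679°

Sort the longitudes: +66.287°, +68.578°, +75.294°, +83.351°, +85.529°, +85.797°, +87.457°, +88.966°.
Eastward gaps between consecutive values (wrapping around): 2.291°, 6.716°, 8.057°, 2.178°, 0.268°, 1.660°, 1.509°, 337.321°.
Largest gap = 337.321° ⇒ minimal covering band is its complement: 360° − 337.321° = 22.679°.
Band runs from +66.287° eastward to +88.966°.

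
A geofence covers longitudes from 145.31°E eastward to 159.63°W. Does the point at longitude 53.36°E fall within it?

No

Band width going east from +145.31° to -159.63°: ((-159.63 − 145.31) mod 360) = 55.06°.
Offset of +53.36° east of the west edge: ((53.36 − 145.31) mod 360) = 268.05°.
268.05° > 55.06° ⇒ outside.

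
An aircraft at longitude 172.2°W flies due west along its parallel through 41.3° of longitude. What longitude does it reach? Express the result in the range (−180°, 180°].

146.5°E

Start at -172.2°; shift −41.3° → -213.5°.
-213.5° lies outside (−180°, 180°]; add 360° → +146.5°.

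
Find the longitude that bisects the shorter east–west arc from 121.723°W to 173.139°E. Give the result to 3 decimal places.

Signed shortest Δλ from -121.723° to +173.139° is -65.138°.
Midpoint longitude = -121.723° + (-65.138°)/2 = -121.723° − 32.569° = -154.292°.
(The naïve average (-121.723 + +173.139)/2 = 25.708° is on the wrong side of the globe.)

154.292°W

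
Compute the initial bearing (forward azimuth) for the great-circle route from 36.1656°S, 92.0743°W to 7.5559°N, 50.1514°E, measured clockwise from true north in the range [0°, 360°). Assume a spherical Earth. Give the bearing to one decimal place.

120.4°

Δλ = 50.1514 − -92.0743 = 142.2257°.
θ = atan2( sin Δλ · cos φ₂ , cos φ₁ · sin φ₂ − sin φ₁ · cos φ₂ · cos Δλ )
  = atan2(0.60723, -0.35624) = 120.399° → normalised to [0°, 360°): 120.399°.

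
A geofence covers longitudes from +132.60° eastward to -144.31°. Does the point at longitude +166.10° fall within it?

Band width going east from +132.60° to -144.31°: ((-144.31 − 132.60) mod 360) = 83.09°.
Offset of +166.10° east of the west edge: ((166.10 − 132.60) mod 360) = 33.50°.
33.50° ≤ 83.09° ⇒ inside.

Yes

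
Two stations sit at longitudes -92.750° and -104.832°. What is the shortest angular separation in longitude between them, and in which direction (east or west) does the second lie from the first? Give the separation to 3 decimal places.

12.082° west

Raw difference: -104.832 − -92.750 = -12.082°.
Normalise into (−180°, 180°]: -12.082° stays -12.082°.
Negative ⇒ the second point lies to the west; separation 12.082°.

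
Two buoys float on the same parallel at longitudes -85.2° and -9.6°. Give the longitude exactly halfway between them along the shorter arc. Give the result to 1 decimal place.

-47.4°

Signed shortest Δλ from -85.2° to -9.6° is +75.6°.
Midpoint longitude = -85.2° + (+75.6°)/2 = -85.2° + 37.8° = -47.4°.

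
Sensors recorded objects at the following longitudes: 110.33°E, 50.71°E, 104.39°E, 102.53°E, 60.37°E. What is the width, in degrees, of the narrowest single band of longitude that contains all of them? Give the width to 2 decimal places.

59.62°

Sort the longitudes: +50.71°, +60.37°, +102.53°, +104.39°, +110.33°.
Eastward gaps between consecutive values (wrapping around): 9.66°, 42.16°, 1.86°, 5.94°, 300.38°.
Largest gap = 300.38° ⇒ minimal covering band is its complement: 360° − 300.38° = 59.62°.
Band runs from +50.71° eastward to +110.33°.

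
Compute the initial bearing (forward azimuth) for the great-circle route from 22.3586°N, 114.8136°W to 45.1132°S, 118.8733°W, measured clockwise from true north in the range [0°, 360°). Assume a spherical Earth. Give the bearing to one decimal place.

Δλ = -118.8733 − -114.8136 = -4.0597°.
θ = atan2( sin Δλ · cos φ₂ , cos φ₁ · sin φ₂ − sin φ₁ · cos φ₂ · cos Δλ )
  = atan2(-0.04996, -0.92302) = -176.902° → normalised to [0°, 360°): 183.098°.

183.1°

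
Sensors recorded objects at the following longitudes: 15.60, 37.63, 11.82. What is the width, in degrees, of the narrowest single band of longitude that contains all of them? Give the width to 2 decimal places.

25.81°

Sort the longitudes: +11.82°, +15.60°, +37.63°.
Eastward gaps between consecutive values (wrapping around): 3.78°, 22.03°, 334.19°.
Largest gap = 334.19° ⇒ minimal covering band is its complement: 360° − 334.19° = 25.81°.
Band runs from +11.82° eastward to +37.63°.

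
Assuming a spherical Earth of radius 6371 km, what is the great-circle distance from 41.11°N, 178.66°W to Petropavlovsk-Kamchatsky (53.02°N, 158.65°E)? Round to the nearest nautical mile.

1163 nmi

Δλ = 158.65 − -178.66 = 337.31°; wrapped into (−180°, 180°]: -22.69°.
Δφ = 53.02 − 41.11 = 11.91°.
a = sin²(Δφ/2) + cos φ₁ · cos φ₂ · sin²(Δλ/2) = 0.028302.
c = 2·atan2(√a, √(1−a)) = 0.33807 rad → d = 6371·c ≈ 2153.86 km ≈ 1162.99 nmi.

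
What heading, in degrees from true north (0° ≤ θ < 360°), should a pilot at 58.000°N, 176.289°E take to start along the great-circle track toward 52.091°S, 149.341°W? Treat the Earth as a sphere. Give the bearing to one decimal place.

157.8°

Δλ = -149.341 − 176.289 = -325.630°; wrapped into (−180°, 180°]: 34.370°.
θ = atan2( sin Δλ · cos φ₂ , cos φ₁ · sin φ₂ − sin φ₁ · cos φ₂ · cos Δλ )
  = atan2(0.34686, -0.84818) = 157.758° → normalised to [0°, 360°): 157.758°.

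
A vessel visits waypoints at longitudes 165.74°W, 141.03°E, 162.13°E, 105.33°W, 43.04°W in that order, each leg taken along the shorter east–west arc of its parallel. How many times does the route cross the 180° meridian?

Leg 1: -165.74° → +141.03°, shortest Δλ = -53.23° (west) — crosses 180°.
Leg 2: +141.03° → +162.13°, shortest Δλ = 21.1° (east) — does not cross 180°.
Leg 3: +162.13° → -105.33°, shortest Δλ = 92.54° (east) — crosses 180°.
Leg 4: -105.33° → -43.04°, shortest Δλ = 62.29° (east) — does not cross 180°.
Total crossings: 2.

2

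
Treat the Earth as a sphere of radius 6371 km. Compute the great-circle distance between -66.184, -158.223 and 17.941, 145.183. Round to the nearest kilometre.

Δλ = 145.183 − -158.223 = 303.406°; wrapped into (−180°, 180°]: -56.594°.
Δφ = 17.941 − -66.184 = 84.125°.
a = sin²(Δφ/2) + cos φ₁ · cos φ₂ · sin²(Δλ/2) = 0.535149.
c = 2·atan2(√a, √(1−a)) = 1.64115 rad → d = 6371·c ≈ 10455.78 km.

10456 km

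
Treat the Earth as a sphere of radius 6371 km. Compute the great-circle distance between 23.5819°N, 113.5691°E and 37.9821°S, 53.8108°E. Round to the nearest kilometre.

Δλ = 53.8108 − 113.5691 = -59.7583°.
Δφ = -37.9821 − 23.5819 = -61.5640°.
a = sin²(Δφ/2) + cos φ₁ · cos φ₂ · sin²(Δλ/2) = 0.441189.
c = 2·atan2(√a, √(1−a)) = 1.45290 rad → d = 6371·c ≈ 9256.43 km.

9256 km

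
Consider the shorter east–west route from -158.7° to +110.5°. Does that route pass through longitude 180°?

Naïve |110.5 − -158.7| = 269.2° > 180°, so the shorter arc goes the other way round — across 180°.
Signed shortest Δλ = ((110.5 − -158.7 + 180) mod 360) − 180 = -90.8°.
Going west by 90.8° from -158.7° passes through 180° before reaching +110.5°.

Yes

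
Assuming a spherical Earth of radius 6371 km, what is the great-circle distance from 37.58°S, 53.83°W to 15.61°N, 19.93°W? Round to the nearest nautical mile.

3723 nmi

Δλ = -19.93 − -53.83 = 33.90°.
Δφ = 15.61 − -37.58 = 53.19°.
a = sin²(Δφ/2) + cos φ₁ · cos φ₂ · sin²(Δλ/2) = 0.265292.
c = 2·atan2(√a, √(1−a)) = 1.08217 rad → d = 6371·c ≈ 6894.48 km ≈ 3722.72 nmi.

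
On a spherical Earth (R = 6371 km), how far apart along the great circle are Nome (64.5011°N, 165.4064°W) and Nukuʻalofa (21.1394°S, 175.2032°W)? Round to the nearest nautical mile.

5162 nmi

Δλ = -175.2032 − -165.4064 = -9.7968°.
Δφ = -21.1394 − 64.5011 = -85.6405°.
a = sin²(Δφ/2) + cos φ₁ · cos φ₂ · sin²(Δλ/2) = 0.464921.
c = 2·atan2(√a, √(1−a)) = 1.50058 rad → d = 6371·c ≈ 9560.19 km ≈ 5162.09 nmi.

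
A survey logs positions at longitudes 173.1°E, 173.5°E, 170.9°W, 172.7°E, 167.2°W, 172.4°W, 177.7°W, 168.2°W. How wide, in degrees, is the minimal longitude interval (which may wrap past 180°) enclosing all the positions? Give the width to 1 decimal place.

Sort the longitudes: -177.7°, -172.4°, -170.9°, -168.2°, -167.2°, +172.7°, +173.1°, +173.5°.
Eastward gaps between consecutive values (wrapping around): 5.3°, 1.5°, 2.7°, 1.0°, 339.9°, 0.4°, 0.4°, 8.8°.
Largest gap = 339.9° ⇒ minimal covering band is its complement: 360° − 339.9° = 20.1°.
Band runs from +172.7° eastward to -167.2°, crossing the antimeridian.

20.1°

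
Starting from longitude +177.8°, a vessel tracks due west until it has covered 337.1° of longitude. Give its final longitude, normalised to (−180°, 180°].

Start at +177.8°; shift −337.1° → -159.3°.
-159.3° already lies in (−180°, 180°].

-159.3°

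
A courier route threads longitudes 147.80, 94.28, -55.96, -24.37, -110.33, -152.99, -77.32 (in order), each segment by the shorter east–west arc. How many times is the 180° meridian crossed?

Leg 1: +147.80° → +94.28°, shortest Δλ = -53.52° (west) — does not cross 180°.
Leg 2: +94.28° → -55.96°, shortest Δλ = -150.24° (west) — does not cross 180°.
Leg 3: -55.96° → -24.37°, shortest Δλ = 31.59° (east) — does not cross 180°.
Leg 4: -24.37° → -110.33°, shortest Δλ = -85.96° (west) — does not cross 180°.
Leg 5: -110.33° → -152.99°, shortest Δλ = -42.66° (west) — does not cross 180°.
Leg 6: -152.99° → -77.32°, shortest Δλ = 75.67° (east) — does not cross 180°.
Total crossings: 0.

0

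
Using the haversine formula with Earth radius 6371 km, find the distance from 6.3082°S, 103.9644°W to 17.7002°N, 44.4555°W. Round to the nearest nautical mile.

3809 nmi

Δλ = -44.4555 − -103.9644 = 59.5089°.
Δφ = 17.7002 − -6.3082 = 24.0084°.
a = sin²(Δφ/2) + cos φ₁ · cos φ₂ · sin²(Δλ/2) = 0.276475.
c = 2·atan2(√a, √(1−a)) = 1.10733 rad → d = 6371·c ≈ 7054.80 km ≈ 3809.29 nmi.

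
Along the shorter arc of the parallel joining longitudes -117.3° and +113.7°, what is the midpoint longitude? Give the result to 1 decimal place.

+178.2°

Signed shortest Δλ from -117.3° to +113.7° is -129.0°.
Midpoint longitude = -117.3° + (-129.0°)/2 = -117.3° − 64.5° = -181.8°.
Normalise into (−180°, 180°]: +178.2°.
(The naïve average (-117.3 + +113.7)/2 = -1.8° is on the wrong side of the globe.)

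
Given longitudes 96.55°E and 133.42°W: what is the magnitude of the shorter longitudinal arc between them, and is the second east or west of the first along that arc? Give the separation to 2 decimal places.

Raw difference: -133.42 − 96.55 = -229.97°.
Normalise into (−180°, 180°]: -229.97° + 360° = 130.03°.
Positive ⇒ the second point lies to the east; separation 130.03°.

130.03° east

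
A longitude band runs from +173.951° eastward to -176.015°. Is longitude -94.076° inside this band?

No

Band width going east from +173.951° to -176.015°: ((-176.015 − 173.951) mod 360) = 10.034°.
Offset of -94.076° east of the west edge: ((-94.076 − 173.951) mod 360) = 91.973°.
91.973° > 10.034° ⇒ outside.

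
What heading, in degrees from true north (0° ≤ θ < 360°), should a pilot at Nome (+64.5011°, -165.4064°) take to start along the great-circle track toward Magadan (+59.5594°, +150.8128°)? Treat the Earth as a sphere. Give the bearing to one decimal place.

276.7°

Δλ = 150.8128 − -165.4064 = 316.2192°; wrapped into (−180°, 180°]: -43.7808°.
θ = atan2( sin Δλ · cos φ₂ , cos φ₁ · sin φ₂ − sin φ₁ · cos φ₂ · cos Δλ )
  = atan2(-0.35055, 0.04099) = -83.331° → normalised to [0°, 360°): 276.669°.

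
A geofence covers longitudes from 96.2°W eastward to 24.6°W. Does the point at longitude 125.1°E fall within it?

Band width going east from -96.2° to -24.6°: ((-24.6 − -96.2) mod 360) = 71.6°.
Offset of +125.1° east of the west edge: ((125.1 − -96.2) mod 360) = 221.3°.
221.3° > 71.6° ⇒ outside.

No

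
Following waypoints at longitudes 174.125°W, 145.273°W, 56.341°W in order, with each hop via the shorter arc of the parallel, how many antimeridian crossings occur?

0

Leg 1: -174.125° → -145.273°, shortest Δλ = 28.852° (east) — does not cross 180°.
Leg 2: -145.273° → -56.341°, shortest Δλ = 88.932° (east) — does not cross 180°.
Total crossings: 0.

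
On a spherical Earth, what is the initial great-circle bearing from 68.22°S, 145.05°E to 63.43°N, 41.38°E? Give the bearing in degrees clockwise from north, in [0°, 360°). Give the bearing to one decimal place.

Δλ = 41.38 − 145.05 = -103.67°.
θ = atan2( sin Δλ · cos φ₂ , cos φ₁ · sin φ₂ − sin φ₁ · cos φ₂ · cos Δλ )
  = atan2(-0.43462, 0.23370) = -61.733° → normalised to [0°, 360°): 298.267°.

298.3°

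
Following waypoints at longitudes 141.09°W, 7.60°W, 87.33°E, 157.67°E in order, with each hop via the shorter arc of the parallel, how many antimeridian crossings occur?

Leg 1: -141.09° → -7.60°, shortest Δλ = 133.49° (east) — does not cross 180°.
Leg 2: -7.60° → +87.33°, shortest Δλ = 94.93° (east) — does not cross 180°.
Leg 3: +87.33° → +157.67°, shortest Δλ = 70.34° (east) — does not cross 180°.
Total crossings: 0.

0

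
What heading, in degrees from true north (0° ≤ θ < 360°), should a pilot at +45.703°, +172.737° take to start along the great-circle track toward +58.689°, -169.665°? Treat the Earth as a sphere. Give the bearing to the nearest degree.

Δλ = -169.665 − 172.737 = -342.402°; wrapped into (−180°, 180°]: 17.598°.
θ = atan2( sin Δλ · cos φ₂ , cos φ₁ · sin φ₂ − sin φ₁ · cos φ₂ · cos Δλ )
  = atan2(0.15712, 0.24212) = 32.981° → normalised to [0°, 360°): 32.981°.

33°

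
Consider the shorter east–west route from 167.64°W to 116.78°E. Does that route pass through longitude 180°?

Yes

Naïve |116.78 − -167.64| = 284.42° > 180°, so the shorter arc goes the other way round — across 180°.
Signed shortest Δλ = ((116.78 − -167.64 + 180) mod 360) − 180 = -75.58°.
Going west by 75.58° from -167.64° passes through 180° before reaching +116.78°.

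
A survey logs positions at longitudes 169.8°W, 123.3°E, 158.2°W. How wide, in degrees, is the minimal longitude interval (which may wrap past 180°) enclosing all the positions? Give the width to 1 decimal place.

Sort the longitudes: -169.8°, -158.2°, +123.3°.
Eastward gaps between consecutive values (wrapping around): 11.6°, 281.5°, 66.9°.
Largest gap = 281.5° ⇒ minimal covering band is its complement: 360° − 281.5° = 78.5°.
Band runs from +123.3° eastward to -158.2°, crossing the antimeridian.

78.5°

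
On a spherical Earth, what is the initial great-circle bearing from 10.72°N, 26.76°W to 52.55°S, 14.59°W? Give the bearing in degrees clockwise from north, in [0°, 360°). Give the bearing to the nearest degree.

Δλ = -14.59 − -26.76 = 12.17°.
θ = atan2( sin Δλ · cos φ₂ , cos φ₁ · sin φ₂ − sin φ₁ · cos φ₂ · cos Δλ )
  = atan2(0.12819, -0.89059) = 171.809° → normalised to [0°, 360°): 171.809°.

172°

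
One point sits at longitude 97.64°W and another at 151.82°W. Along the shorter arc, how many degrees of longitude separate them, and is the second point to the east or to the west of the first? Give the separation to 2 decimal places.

Raw difference: -151.82 − -97.64 = -54.18°.
Normalise into (−180°, 180°]: -54.18° stays -54.18°.
Negative ⇒ the second point lies to the west; separation 54.18°.

54.18° west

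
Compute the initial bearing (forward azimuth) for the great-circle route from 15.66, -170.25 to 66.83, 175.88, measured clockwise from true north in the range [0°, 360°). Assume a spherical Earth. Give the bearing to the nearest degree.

353°

Δλ = 175.88 − -170.25 = 346.13°; wrapped into (−180°, 180°]: -13.87°.
θ = atan2( sin Δλ · cos φ₂ , cos φ₁ · sin φ₂ − sin φ₁ · cos φ₂ · cos Δλ )
  = atan2(-0.09432, 0.78211) = -6.877° → normalised to [0°, 360°): 353.123°.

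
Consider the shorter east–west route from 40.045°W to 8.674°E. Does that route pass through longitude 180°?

Signed shortest Δλ = ((8.674 − -40.045 + 180) mod 360) − 180 = 48.719°.
Going east by 48.719° from -40.045° reaches +8.674° without touching 180°.

No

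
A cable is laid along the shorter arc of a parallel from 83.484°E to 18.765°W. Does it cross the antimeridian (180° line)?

No

Signed shortest Δλ = ((-18.765 − 83.484 + 180) mod 360) − 180 = -102.249°.
Going west by 102.249° from +83.484° reaches -18.765° without touching 180°.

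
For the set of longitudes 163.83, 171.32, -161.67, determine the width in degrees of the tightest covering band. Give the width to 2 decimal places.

34.50°

Sort the longitudes: -161.67°, +163.83°, +171.32°.
Eastward gaps between consecutive values (wrapping around): 325.50°, 7.49°, 27.01°.
Largest gap = 325.50° ⇒ minimal covering band is its complement: 360° − 325.50° = 34.50°.
Band runs from +163.83° eastward to -161.67°, crossing the antimeridian.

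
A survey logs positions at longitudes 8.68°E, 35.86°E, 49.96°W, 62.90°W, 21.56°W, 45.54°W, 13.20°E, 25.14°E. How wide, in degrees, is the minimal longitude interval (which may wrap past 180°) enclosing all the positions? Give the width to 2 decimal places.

Sort the longitudes: -62.90°, -49.96°, -45.54°, -21.56°, +8.68°, +13.20°, +25.14°, +35.86°.
Eastward gaps between consecutive values (wrapping around): 12.94°, 4.42°, 23.98°, 30.24°, 4.52°, 11.94°, 10.72°, 261.24°.
Largest gap = 261.24° ⇒ minimal covering band is its complement: 360° − 261.24° = 98.76°.
Band runs from -62.90° eastward to +35.86°.

98.76°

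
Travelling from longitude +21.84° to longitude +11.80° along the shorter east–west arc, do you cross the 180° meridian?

Signed shortest Δλ = ((11.80 − 21.84 + 180) mod 360) − 180 = -10.04°.
Going west by 10.04° from +21.84° reaches +11.80° without touching 180°.

No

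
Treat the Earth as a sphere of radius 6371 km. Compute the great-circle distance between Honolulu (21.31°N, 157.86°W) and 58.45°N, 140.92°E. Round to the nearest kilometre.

Δλ = 140.92 − -157.86 = 298.78°; wrapped into (−180°, 180°]: -61.22°.
Δφ = 58.45 − 21.31 = 37.14°.
a = sin²(Δφ/2) + cos φ₁ · cos φ₂ · sin²(Δλ/2) = 0.227807.
c = 2·atan2(√a, √(1−a)) = 0.99514 rad → d = 6371·c ≈ 6340.04 km.

6340 km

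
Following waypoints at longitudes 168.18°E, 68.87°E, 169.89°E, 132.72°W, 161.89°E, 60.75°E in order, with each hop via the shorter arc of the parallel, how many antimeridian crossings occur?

Leg 1: +168.18° → +68.87°, shortest Δλ = -99.31° (west) — does not cross 180°.
Leg 2: +68.87° → +169.89°, shortest Δλ = 101.02° (east) — does not cross 180°.
Leg 3: +169.89° → -132.72°, shortest Δλ = 57.39° (east) — crosses 180°.
Leg 4: -132.72° → +161.89°, shortest Δλ = -65.39° (west) — crosses 180°.
Leg 5: +161.89° → +60.75°, shortest Δλ = -101.14° (west) — does not cross 180°.
Total crossings: 2.

2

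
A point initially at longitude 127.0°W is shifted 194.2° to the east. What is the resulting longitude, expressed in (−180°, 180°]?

67.2°E

Start at -127.0°; shift +194.2° → +67.2°.
+67.2° already lies in (−180°, 180°].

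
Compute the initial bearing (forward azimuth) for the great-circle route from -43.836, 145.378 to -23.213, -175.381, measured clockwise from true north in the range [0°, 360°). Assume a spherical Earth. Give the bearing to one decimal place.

Δλ = -175.381 − 145.378 = -320.759°; wrapped into (−180°, 180°]: 39.241°.
θ = atan2( sin Δλ · cos φ₂ , cos φ₁ · sin φ₂ − sin φ₁ · cos φ₂ · cos Δλ )
  = atan2(0.58137, 0.20868) = 70.255° → normalised to [0°, 360°): 70.255°.

70.3°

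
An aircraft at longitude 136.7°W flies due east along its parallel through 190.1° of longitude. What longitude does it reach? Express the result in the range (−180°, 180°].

Start at -136.7°; shift +190.1° → +53.4°.
+53.4° already lies in (−180°, 180°].

53.4°E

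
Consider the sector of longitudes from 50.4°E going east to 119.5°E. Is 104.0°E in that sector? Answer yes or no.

Yes

Band width going east from +50.4° to +119.5°: ((119.5 − 50.4) mod 360) = 69.1°.
Offset of +104.0° east of the west edge: ((104.0 − 50.4) mod 360) = 53.6°.
53.6° ≤ 69.1° ⇒ inside.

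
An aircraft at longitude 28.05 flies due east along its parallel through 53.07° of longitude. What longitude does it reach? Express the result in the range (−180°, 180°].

Start at +28.05°; shift +53.07° → +81.12°.
+81.12° already lies in (−180°, 180°].

+81.12°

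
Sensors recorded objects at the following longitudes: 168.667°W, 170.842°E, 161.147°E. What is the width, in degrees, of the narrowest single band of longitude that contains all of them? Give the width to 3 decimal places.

30.186°

Sort the longitudes: -168.667°, +161.147°, +170.842°.
Eastward gaps between consecutive values (wrapping around): 329.814°, 9.695°, 20.491°.
Largest gap = 329.814° ⇒ minimal covering band is its complement: 360° − 329.814° = 30.186°.
Band runs from +161.147° eastward to -168.667°, crossing the antimeridian.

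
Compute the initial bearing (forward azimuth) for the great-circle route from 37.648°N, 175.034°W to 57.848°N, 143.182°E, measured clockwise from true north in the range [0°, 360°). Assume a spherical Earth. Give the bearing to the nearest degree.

320°

Δλ = 143.182 − -175.034 = 318.216°; wrapped into (−180°, 180°]: -41.784°.
θ = atan2( sin Δλ · cos φ₂ , cos φ₁ · sin φ₂ − sin φ₁ · cos φ₂ · cos Δλ )
  = atan2(-0.35460, 0.42797) = -39.643° → normalised to [0°, 360°): 320.357°.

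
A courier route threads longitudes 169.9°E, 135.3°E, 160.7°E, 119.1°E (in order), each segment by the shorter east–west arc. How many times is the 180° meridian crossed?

Leg 1: +169.9° → +135.3°, shortest Δλ = -34.6° (west) — does not cross 180°.
Leg 2: +135.3° → +160.7°, shortest Δλ = 25.4° (east) — does not cross 180°.
Leg 3: +160.7° → +119.1°, shortest Δλ = -41.6° (west) — does not cross 180°.
Total crossings: 0.

0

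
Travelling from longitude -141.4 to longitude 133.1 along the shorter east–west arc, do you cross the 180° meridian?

Naïve |133.1 − -141.4| = 274.5° > 180°, so the shorter arc goes the other way round — across 180°.
Signed shortest Δλ = ((133.1 − -141.4 + 180) mod 360) − 180 = -85.5°.
Going west by 85.5° from -141.4° passes through 180° before reaching +133.1°.

Yes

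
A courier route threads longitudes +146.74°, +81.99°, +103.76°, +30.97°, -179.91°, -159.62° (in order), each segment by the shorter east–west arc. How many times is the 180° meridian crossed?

1

Leg 1: +146.74° → +81.99°, shortest Δλ = -64.75° (west) — does not cross 180°.
Leg 2: +81.99° → +103.76°, shortest Δλ = 21.77° (east) — does not cross 180°.
Leg 3: +103.76° → +30.97°, shortest Δλ = -72.79° (west) — does not cross 180°.
Leg 4: +30.97° → -179.91°, shortest Δλ = 149.12° (east) — crosses 180°.
Leg 5: -179.91° → -159.62°, shortest Δλ = 20.29° (east) — does not cross 180°.
Total crossings: 1.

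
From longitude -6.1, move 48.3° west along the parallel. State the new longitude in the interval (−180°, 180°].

-54.4°

Start at -6.1°; shift −48.3° → -54.4°.
-54.4° already lies in (−180°, 180°].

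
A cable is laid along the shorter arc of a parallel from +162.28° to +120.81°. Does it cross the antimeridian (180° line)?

Signed shortest Δλ = ((120.81 − 162.28 + 180) mod 360) − 180 = -41.47°.
Going west by 41.47° from +162.28° reaches +120.81° without touching 180°.

No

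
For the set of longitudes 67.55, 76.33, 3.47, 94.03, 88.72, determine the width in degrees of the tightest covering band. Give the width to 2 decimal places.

90.56°

Sort the longitudes: +3.47°, +67.55°, +76.33°, +88.72°, +94.03°.
Eastward gaps between consecutive values (wrapping around): 64.08°, 8.78°, 12.39°, 5.31°, 269.44°.
Largest gap = 269.44° ⇒ minimal covering band is its complement: 360° − 269.44° = 90.56°.
Band runs from +3.47° eastward to +94.03°.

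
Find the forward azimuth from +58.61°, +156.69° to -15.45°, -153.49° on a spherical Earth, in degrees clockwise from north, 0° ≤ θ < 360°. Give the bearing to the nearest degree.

Δλ = -153.49 − 156.69 = -310.18°; wrapped into (−180°, 180°]: 49.82°.
θ = atan2( sin Δλ · cos φ₂ , cos φ₁ · sin φ₂ − sin φ₁ · cos φ₂ · cos Δλ )
  = atan2(0.73641, -0.66962) = 132.280° → normalised to [0°, 360°): 132.280°.

132°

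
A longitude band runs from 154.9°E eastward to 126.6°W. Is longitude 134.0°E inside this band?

Band width going east from +154.9° to -126.6°: ((-126.6 − 154.9) mod 360) = 78.5°.
Offset of +134.0° east of the west edge: ((134.0 − 154.9) mod 360) = 339.1°.
339.1° > 78.5° ⇒ outside.

No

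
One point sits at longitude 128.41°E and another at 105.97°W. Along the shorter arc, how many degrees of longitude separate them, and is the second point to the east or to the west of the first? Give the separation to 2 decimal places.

Raw difference: -105.97 − 128.41 = -234.38°.
Normalise into (−180°, 180°]: -234.38° + 360° = 125.62°.
Positive ⇒ the second point lies to the east; separation 125.62°.

125.62° east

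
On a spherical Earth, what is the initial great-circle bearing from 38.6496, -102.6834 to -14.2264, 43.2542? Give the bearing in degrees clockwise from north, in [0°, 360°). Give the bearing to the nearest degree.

60°

Δλ = 43.2542 − -102.6834 = 145.9376°.
θ = atan2( sin Δλ · cos φ₂ , cos φ₁ · sin φ₂ − sin φ₁ · cos φ₂ · cos Δλ )
  = atan2(0.54292, 0.30960) = 60.306° → normalised to [0°, 360°): 60.306°.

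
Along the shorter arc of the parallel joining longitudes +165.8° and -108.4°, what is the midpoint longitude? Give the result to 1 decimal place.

-151.3°

Signed shortest Δλ from +165.8° to -108.4° is +85.8°.
Midpoint longitude = +165.8° + (+85.8°)/2 = +165.8° + 42.9° = +208.7°.
Normalise into (−180°, 180°]: -151.3°.
(The naïve average (+165.8 + -108.4)/2 = 28.7° is on the wrong side of the globe.)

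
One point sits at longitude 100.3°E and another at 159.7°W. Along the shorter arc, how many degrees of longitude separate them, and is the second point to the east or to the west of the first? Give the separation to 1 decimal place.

Raw difference: -159.7 − 100.3 = -260.0°.
Normalise into (−180°, 180°]: -260.0° + 360° = 100.0°.
Positive ⇒ the second point lies to the east; separation 100.0°.

100.0° east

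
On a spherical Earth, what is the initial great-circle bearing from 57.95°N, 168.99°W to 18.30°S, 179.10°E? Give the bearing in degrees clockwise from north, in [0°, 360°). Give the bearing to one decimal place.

Δλ = 179.10 − -168.99 = 348.09°; wrapped into (−180°, 180°]: -11.91°.
θ = atan2( sin Δλ · cos φ₂ , cos φ₁ · sin φ₂ − sin φ₁ · cos φ₂ · cos Δλ )
  = atan2(-0.19594, -0.95402) = -168.394° → normalised to [0°, 360°): 191.606°.

191.6°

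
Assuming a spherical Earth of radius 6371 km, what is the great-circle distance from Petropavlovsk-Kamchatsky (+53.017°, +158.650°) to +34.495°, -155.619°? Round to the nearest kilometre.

4116 km

Δλ = -155.619 − 158.650 = -314.269°; wrapped into (−180°, 180°]: 45.731°.
Δφ = 34.495 − 53.017 = -18.522°.
a = sin²(Δφ/2) + cos φ₁ · cos φ₂ · sin²(Δλ/2) = 0.100759.
c = 2·atan2(√a, √(1−a)) = 0.64603 rad → d = 6371·c ≈ 4115.83 km.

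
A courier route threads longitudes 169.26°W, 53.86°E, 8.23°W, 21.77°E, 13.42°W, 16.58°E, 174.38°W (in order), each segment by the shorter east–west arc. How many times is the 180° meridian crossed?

2

Leg 1: -169.26° → +53.86°, shortest Δλ = -136.88° (west) — crosses 180°.
Leg 2: +53.86° → -8.23°, shortest Δλ = -62.09° (west) — does not cross 180°.
Leg 3: -8.23° → +21.77°, shortest Δλ = 30.0° (east) — does not cross 180°.
Leg 4: +21.77° → -13.42°, shortest Δλ = -35.19° (west) — does not cross 180°.
Leg 5: -13.42° → +16.58°, shortest Δλ = 30.0° (east) — does not cross 180°.
Leg 6: +16.58° → -174.38°, shortest Δλ = 169.04° (east) — crosses 180°.
Total crossings: 2.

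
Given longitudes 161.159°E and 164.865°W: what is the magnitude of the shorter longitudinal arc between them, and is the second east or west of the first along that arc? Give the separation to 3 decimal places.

Raw difference: -164.865 − 161.159 = -326.024°.
Normalise into (−180°, 180°]: -326.024° + 360° = 33.976°.
Positive ⇒ the second point lies to the east; separation 33.976°.

33.976° east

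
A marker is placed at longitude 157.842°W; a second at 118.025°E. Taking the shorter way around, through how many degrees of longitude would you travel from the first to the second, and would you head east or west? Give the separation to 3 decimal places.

Raw difference: 118.025 − -157.842 = 275.867°.
Normalise into (−180°, 180°]: 275.867° − 360° = -84.133°.
Negative ⇒ the second point lies to the west; separation 84.133°.

84.133° west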